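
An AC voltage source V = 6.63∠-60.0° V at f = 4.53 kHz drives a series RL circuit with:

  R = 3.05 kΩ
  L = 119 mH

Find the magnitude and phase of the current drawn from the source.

Step 1 — Angular frequency: ω = 2π·f = 2π·4530 = 2.846e+04 rad/s.
Step 2 — Component impedances:
  R: Z = R = 3050 Ω
  L: Z = jωL = j·2.846e+04·0.119 = 0 + j3387 Ω
Step 3 — Series combination: Z_total = R + L = 3050 + j3387 Ω = 4558∠48.0° Ω.
Step 4 — Source phasor: V = 6.63∠-60.0° V = 3.315 - j5.742 V.
Step 5 — Ohm's law: I = V / Z_total = (3.315 - j5.742) / (3050 + j3387) = -0.0004494 - j0.001383 A.
Step 6 — Convert to polar: |I| = 0.001455 A, ∠I = -108.0°.

I = 0.001455∠-108.0° A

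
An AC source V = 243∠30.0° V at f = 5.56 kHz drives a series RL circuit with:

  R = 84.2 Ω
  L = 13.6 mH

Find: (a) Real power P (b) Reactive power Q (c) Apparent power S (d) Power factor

Step 1 — Angular frequency: ω = 2π·f = 2π·5560 = 3.493e+04 rad/s.
Step 2 — Component impedances:
  R: Z = R = 84.2 Ω
  L: Z = jωL = j·3.493e+04·0.0136 = 0 + j475.1 Ω
Step 3 — Series combination: Z_total = R + L = 84.2 + j475.1 Ω = 482.5∠80.0° Ω.
Step 4 — Source phasor: V = 243∠30.0° V = 210.4 + j121.5 V.
Step 5 — Current: I = V / Z = 0.3241 - j0.3855 A = 0.5036∠-50.0° A.
Step 6 — Complex power: S = V·I* = 21.36 + j120.5 VA.
Step 7 — Real power: P = Re(S) = 21.36 W.
Step 8 — Reactive power: Q = Im(S) = 120.5 VAR.
Step 9 — Apparent power: |S| = 122.4 VA.
Step 10 — Power factor: PF = P/|S| = 0.1745 (lagging).

(a) P = 21.36 W  (b) Q = 120.5 VAR  (c) S = 122.4 VA  (d) PF = 0.1745 (lagging)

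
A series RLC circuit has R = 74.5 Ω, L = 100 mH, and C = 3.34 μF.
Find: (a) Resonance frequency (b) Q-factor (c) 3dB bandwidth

Step 1 — Resonance condition Im(Z)=0 gives ω₀ = 1/√(LC).
Step 2 — ω₀ = 1/√(0.1·3.34e-06) = 1730 rad/s.
Step 3 — f₀ = ω₀/(2π) = 275.4 Hz.
Step 4 — Series Q: Q = ω₀L/R = 1730·0.1/74.5 = 2.323.
Step 5 — 3dB bandwidth: Δω = ω₀/Q = 745 rad/s; BW = Δω/(2π) = 118.6 Hz.

(a) f₀ = 275.4 Hz  (b) Q = 2.323  (c) BW = 118.6 Hz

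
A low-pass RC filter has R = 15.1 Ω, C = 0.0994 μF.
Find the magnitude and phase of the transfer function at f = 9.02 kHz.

Step 1 — Angular frequency: ω = 2π·9020 = 5.667e+04 rad/s.
Step 2 — Transfer function: H(jω) = 1/(1 + jωRC).
Step 3 — Denominator: 1 + jωRC = 1 + j·5.667e+04·15.1·9.94e-08 = 1 + j0.08506.
Step 4 — H = 0.9928 - j0.08445.
Step 5 — Magnitude: |H| = 0.9964 (-0.0 dB); phase: φ = -4.9°.

|H| = 0.9964 (-0.0 dB), φ = -4.9°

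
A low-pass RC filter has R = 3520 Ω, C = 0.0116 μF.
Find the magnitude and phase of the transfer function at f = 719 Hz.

Step 1 — Angular frequency: ω = 2π·719 = 4518 rad/s.
Step 2 — Transfer function: H(jω) = 1/(1 + jωRC).
Step 3 — Denominator: 1 + jωRC = 1 + j·4518·3520·1.16e-08 = 1 + j0.1845.
Step 4 — H = 0.9671 - j0.1784.
Step 5 — Magnitude: |H| = 0.9834 (-0.1 dB); phase: φ = -10.5°.

|H| = 0.9834 (-0.1 dB), φ = -10.5°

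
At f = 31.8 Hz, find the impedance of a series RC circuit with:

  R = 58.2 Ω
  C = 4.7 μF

Step 1 — Angular frequency: ω = 2π·f = 2π·31.8 = 199.8 rad/s.
Step 2 — Component impedances:
  R: Z = R = 58.2 Ω
  C: Z = 1/(jωC) = -j/(ω·C) = 0 - j1065 Ω
Step 3 — Series combination: Z_total = R + C = 58.2 - j1065 Ω = 1066∠-86.9° Ω.

Z = 58.2 - j1065 Ω = 1066∠-86.9° Ω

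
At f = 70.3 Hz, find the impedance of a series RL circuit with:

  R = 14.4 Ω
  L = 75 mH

Step 1 — Angular frequency: ω = 2π·f = 2π·70.3 = 441.7 rad/s.
Step 2 — Component impedances:
  R: Z = R = 14.4 Ω
  L: Z = jωL = j·441.7·0.075 = 0 + j33.13 Ω
Step 3 — Series combination: Z_total = R + L = 14.4 + j33.13 Ω = 36.12∠66.5° Ω.

Z = 14.4 + j33.13 Ω = 36.12∠66.5° Ω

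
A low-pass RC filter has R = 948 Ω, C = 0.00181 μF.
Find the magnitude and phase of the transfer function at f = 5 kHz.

Step 1 — Angular frequency: ω = 2π·5000 = 3.142e+04 rad/s.
Step 2 — Transfer function: H(jω) = 1/(1 + jωRC).
Step 3 — Denominator: 1 + jωRC = 1 + j·3.142e+04·948·1.81e-09 = 1 + j0.05391.
Step 4 — H = 0.9971 - j0.05375.
Step 5 — Magnitude: |H| = 0.9986 (-0.0 dB); phase: φ = -3.1°.

|H| = 0.9986 (-0.0 dB), φ = -3.1°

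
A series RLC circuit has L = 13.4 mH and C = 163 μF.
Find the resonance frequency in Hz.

Step 1 — Resonance condition Im(Z)=0 gives ω₀ = 1/√(LC).
Step 2 — ω₀ = 1/√(0.0134·0.000163) = 676.6 rad/s.
Step 3 — f₀ = ω₀/(2π) = 107.7 Hz.

f₀ = 107.7 Hz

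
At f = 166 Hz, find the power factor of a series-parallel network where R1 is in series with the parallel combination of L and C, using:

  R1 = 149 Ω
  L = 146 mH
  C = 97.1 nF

Step 1 — Angular frequency: ω = 2π·f = 2π·166 = 1043 rad/s.
Step 2 — Component impedances:
  R1: Z = R = 149 Ω
  L: Z = jωL = j·1043·0.146 = 0 + j152.3 Ω
  C: Z = 1/(jωC) = -j/(ω·C) = 0 - j9874 Ω
Step 3 — Parallel branch: L || C = 1/(1/L + 1/C) = 0 + j154.7 Ω.
Step 4 — Series with R1: Z_total = R1 + (L || C) = 149 + j154.7 Ω = 214.8∠46.1° Ω.
Step 5 — Power factor: PF = cos(φ) = Re(Z)/|Z| = 149/214.76 = 0.6938.
Step 6 — Type: Im(Z) = 154.7 ⇒ lagging (phase φ = 46.1°).

PF = 0.6938 (lagging, φ = 46.1°)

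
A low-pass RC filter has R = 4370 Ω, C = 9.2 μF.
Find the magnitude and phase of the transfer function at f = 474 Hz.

Step 1 — Angular frequency: ω = 2π·474 = 2978 rad/s.
Step 2 — Transfer function: H(jω) = 1/(1 + jωRC).
Step 3 — Denominator: 1 + jωRC = 1 + j·2978·4370·9.2e-06 = 1 + j119.7.
Step 4 — H = 6.975e-05 - j0.008351.
Step 5 — Magnitude: |H| = 0.008351 (-41.6 dB); phase: φ = -89.5°.

|H| = 0.008351 (-41.6 dB), φ = -89.5°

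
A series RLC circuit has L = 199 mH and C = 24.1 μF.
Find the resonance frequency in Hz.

Step 1 — Resonance condition Im(Z)=0 gives ω₀ = 1/√(LC).
Step 2 — ω₀ = 1/√(0.199·2.41e-05) = 456.6 rad/s.
Step 3 — f₀ = ω₀/(2π) = 72.68 Hz.

f₀ = 72.68 Hz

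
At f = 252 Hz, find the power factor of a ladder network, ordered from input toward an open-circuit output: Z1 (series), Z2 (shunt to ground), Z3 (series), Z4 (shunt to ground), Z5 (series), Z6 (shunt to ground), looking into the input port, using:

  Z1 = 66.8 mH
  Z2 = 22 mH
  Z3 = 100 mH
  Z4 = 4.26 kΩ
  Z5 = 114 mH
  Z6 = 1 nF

Step 1 — Angular frequency: ω = 2π·f = 2π·252 = 1583 rad/s.
Step 2 — Component impedances:
  Z1: Z = jωL = j·1583·0.0668 = 0 + j105.8 Ω
  Z2: Z = jωL = j·1583·0.022 = 0 + j34.83 Ω
  Z3: Z = jωL = j·1583·0.1 = 0 + j158.3 Ω
  Z4: Z = R = 4260 Ω
  Z5: Z = jωL = j·1583·0.114 = 0 + j180.5 Ω
  Z6: Z = 1/(jωC) = -j/(ω·C) = 0 - j6.316e+05 Ω
Step 3 — Ladder network (open output): work backward from the far end, alternating series and parallel combinations. Z_in = 0.2844 + j140.6 Ω = 140.6∠89.9° Ω.
Step 4 — Power factor: PF = cos(φ) = Re(Z)/|Z| = 0.2844/140.6 = 0.002023.
Step 5 — Type: Im(Z) = 140.6 ⇒ lagging (phase φ = 89.9°).

PF = 0.002023 (lagging, φ = 89.9°)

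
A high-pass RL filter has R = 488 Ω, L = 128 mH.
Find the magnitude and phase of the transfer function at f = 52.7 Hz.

Step 1 — Angular frequency: ω = 2π·52.7 = 331.1 rad/s.
Step 2 — Transfer function: H(jω) = jωL/(R + jωL).
Step 3 — Numerator jωL = j·42.38; denominator R + jωL = 488 + j42.38.
Step 4 — H = 0.007487 + j0.0862.
Step 5 — Magnitude: |H| = 0.08653 (-21.3 dB); phase: φ = 85.0°.

|H| = 0.08653 (-21.3 dB), φ = 85.0°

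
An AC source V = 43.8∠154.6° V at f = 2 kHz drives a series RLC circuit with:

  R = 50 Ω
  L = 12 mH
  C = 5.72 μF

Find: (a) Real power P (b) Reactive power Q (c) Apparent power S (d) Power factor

Step 1 — Angular frequency: ω = 2π·f = 2π·2000 = 1.257e+04 rad/s.
Step 2 — Component impedances:
  R: Z = R = 50 Ω
  L: Z = jωL = j·1.257e+04·0.012 = 0 + j150.8 Ω
  C: Z = 1/(jωC) = -j/(ω·C) = 0 - j13.91 Ω
Step 3 — Series combination: Z_total = R + L + C = 50 + j136.9 Ω = 145.7∠69.9° Ω.
Step 4 — Source phasor: V = 43.8∠154.6° V = -39.57 + j18.79 V.
Step 5 — Current: I = V / Z = 0.02794 + j0.2993 A = 0.3006∠84.7° A.
Step 6 — Complex power: S = V·I* = 4.517 + j12.37 VA.
Step 7 — Real power: P = Re(S) = 4.517 W.
Step 8 — Reactive power: Q = Im(S) = 12.37 VAR.
Step 9 — Apparent power: |S| = 13.16 VA.
Step 10 — Power factor: PF = P/|S| = 0.3431 (lagging).

(a) P = 4.517 W  (b) Q = 12.37 VAR  (c) S = 13.16 VA  (d) PF = 0.3431 (lagging)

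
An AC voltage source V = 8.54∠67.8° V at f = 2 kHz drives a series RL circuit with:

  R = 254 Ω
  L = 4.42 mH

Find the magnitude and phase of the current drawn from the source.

Step 1 — Angular frequency: ω = 2π·f = 2π·2000 = 1.257e+04 rad/s.
Step 2 — Component impedances:
  R: Z = R = 254 Ω
  L: Z = jωL = j·1.257e+04·0.00442 = 0 + j55.54 Ω
Step 3 — Series combination: Z_total = R + L = 254 + j55.54 Ω = 260∠12.3° Ω.
Step 4 — Source phasor: V = 8.54∠67.8° V = 3.227 + j7.907 V.
Step 5 — Ohm's law: I = V / Z_total = (3.227 + j7.907) / (254 + j55.54) = 0.01862 + j0.02706 A.
Step 6 — Convert to polar: |I| = 0.03285 A, ∠I = 55.5°.

I = 0.03285∠55.5° A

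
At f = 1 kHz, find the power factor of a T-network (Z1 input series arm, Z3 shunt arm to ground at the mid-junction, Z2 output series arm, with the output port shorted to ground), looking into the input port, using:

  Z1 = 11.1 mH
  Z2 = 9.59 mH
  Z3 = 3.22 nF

Step 1 — Angular frequency: ω = 2π·f = 2π·1000 = 6283 rad/s.
Step 2 — Component impedances:
  Z1: Z = jωL = j·6283·0.0111 = 0 + j69.74 Ω
  Z2: Z = jωL = j·6283·0.00959 = 0 + j60.26 Ω
  Z3: Z = 1/(jωC) = -j/(ω·C) = 0 - j4.943e+04 Ω
Step 3 — With the output port shorted to ground, the output series arm Z2 runs from the junction to ground; the shunt arm Z3 also runs from the junction to ground. They appear in parallel: Z3 || Z2 = 0 + j60.33 Ω.
Step 4 — Series with input arm Z1: Z_in = Z1 + (Z3 || Z2) = 0 + j130.1 Ω = 130.1∠90.0° Ω.
Step 5 — Power factor: PF = cos(φ) = Re(Z)/|Z| = 0/130.1 = 0.
Step 6 — Type: Im(Z) = 130.1 ⇒ lagging (phase φ = 90.0°).

PF = 0 (lagging, φ = 90.0°)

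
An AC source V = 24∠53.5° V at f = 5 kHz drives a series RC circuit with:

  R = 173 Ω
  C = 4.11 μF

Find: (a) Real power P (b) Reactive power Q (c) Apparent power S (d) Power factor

Step 1 — Angular frequency: ω = 2π·f = 2π·5000 = 3.142e+04 rad/s.
Step 2 — Component impedances:
  R: Z = R = 173 Ω
  C: Z = 1/(jωC) = -j/(ω·C) = 0 - j7.745 Ω
Step 3 — Series combination: Z_total = R + C = 173 - j7.745 Ω = 173.2∠-2.6° Ω.
Step 4 — Source phasor: V = 24∠53.5° V = 14.28 + j19.29 V.
Step 5 — Current: I = V / Z = 0.07737 + j0.115 A = 0.1386∠56.1° A.
Step 6 — Complex power: S = V·I* = 3.323 - j0.1488 VA.
Step 7 — Real power: P = Re(S) = 3.323 W.
Step 8 — Reactive power: Q = Im(S) = -0.1488 VAR.
Step 9 — Apparent power: |S| = 3.326 VA.
Step 10 — Power factor: PF = P/|S| = 0.999 (leading).

(a) P = 3.323 W  (b) Q = -0.1488 VAR  (c) S = 3.326 VA  (d) PF = 0.999 (leading)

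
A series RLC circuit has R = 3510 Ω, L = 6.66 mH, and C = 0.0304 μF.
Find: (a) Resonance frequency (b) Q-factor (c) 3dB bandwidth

Step 1 — Resonance condition Im(Z)=0 gives ω₀ = 1/√(LC).
Step 2 — ω₀ = 1/√(0.00666·3.04e-08) = 7.028e+04 rad/s.
Step 3 — f₀ = ω₀/(2π) = 1.119e+04 Hz.
Step 4 — Series Q: Q = ω₀L/R = 7.028e+04·0.00666/3510 = 0.1334.
Step 5 — 3dB bandwidth: Δω = ω₀/Q = 5.27e+05 rad/s; BW = Δω/(2π) = 8.388e+04 Hz.

(a) f₀ = 1.119e+04 Hz  (b) Q = 0.1334  (c) BW = 8.388e+04 Hz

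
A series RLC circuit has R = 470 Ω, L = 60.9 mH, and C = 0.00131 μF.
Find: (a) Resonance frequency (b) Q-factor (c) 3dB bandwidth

Step 1 — Resonance condition Im(Z)=0 gives ω₀ = 1/√(LC).
Step 2 — ω₀ = 1/√(0.0609·1.31e-09) = 1.12e+05 rad/s.
Step 3 — f₀ = ω₀/(2π) = 1.782e+04 Hz.
Step 4 — Series Q: Q = ω₀L/R = 1.12e+05·0.0609/470 = 14.51.
Step 5 — 3dB bandwidth: Δω = ω₀/Q = 7718 rad/s; BW = Δω/(2π) = 1228 Hz.

(a) f₀ = 1.782e+04 Hz  (b) Q = 14.51  (c) BW = 1228 Hz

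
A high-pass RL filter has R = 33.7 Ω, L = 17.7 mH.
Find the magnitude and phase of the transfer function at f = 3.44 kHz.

Step 1 — Angular frequency: ω = 2π·3440 = 2.161e+04 rad/s.
Step 2 — Transfer function: H(jω) = jωL/(R + jωL).
Step 3 — Numerator jωL = j·382.6; denominator R + jωL = 33.7 + j382.6.
Step 4 — H = 0.9923 + j0.08741.
Step 5 — Magnitude: |H| = 0.9961 (-0.0 dB); phase: φ = 5.0°.

|H| = 0.9961 (-0.0 dB), φ = 5.0°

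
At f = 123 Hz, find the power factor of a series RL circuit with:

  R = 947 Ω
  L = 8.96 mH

Step 1 — Angular frequency: ω = 2π·f = 2π·123 = 772.8 rad/s.
Step 2 — Component impedances:
  R: Z = R = 947 Ω
  L: Z = jωL = j·772.8·0.00896 = 0 + j6.925 Ω
Step 3 — Series combination: Z_total = R + L = 947 + j6.925 Ω = 947∠0.4° Ω.
Step 4 — Power factor: PF = cos(φ) = Re(Z)/|Z| = 947/947 = 1.
Step 5 — Type: Im(Z) = 6.925 ⇒ lagging (phase φ = 0.4°).

PF = 1 (lagging, φ = 0.4°)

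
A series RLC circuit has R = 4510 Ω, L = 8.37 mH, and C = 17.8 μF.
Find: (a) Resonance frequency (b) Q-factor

Step 1 — Resonance condition Im(Z)=0 gives ω₀ = 1/√(LC).
Step 2 — ω₀ = 1/√(0.00837·1.78e-05) = 2591 rad/s.
Step 3 — f₀ = ω₀/(2π) = 412.3 Hz.
Step 4 — Series Q: Q = ω₀L/R = 2591·0.00837/4510 = 0.004808.

(a) f₀ = 412.3 Hz  (b) Q = 0.004808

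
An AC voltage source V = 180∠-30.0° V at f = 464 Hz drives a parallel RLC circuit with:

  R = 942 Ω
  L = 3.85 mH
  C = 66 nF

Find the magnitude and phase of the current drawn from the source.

Step 1 — Angular frequency: ω = 2π·f = 2π·464 = 2915 rad/s.
Step 2 — Component impedances:
  R: Z = R = 942 Ω
  L: Z = jωL = j·2915·0.00385 = 0 + j11.22 Ω
  C: Z = 1/(jωC) = -j/(ω·C) = 0 - j5197 Ω
Step 3 — Parallel combination: 1/Z_total = 1/R + 1/L + 1/C; Z_total = 0.1343 + j11.25 Ω = 11.25∠89.3° Ω.
Step 4 — Source phasor: V = 180∠-30.0° V = 155.9 - j90 V.
Step 5 — Ohm's law: I = V / Z_total = (155.9 - j90) / (0.1343 + j11.25) = -7.836 - j13.95 A.
Step 6 — Convert to polar: |I| = 16 A, ∠I = -119.3°.

I = 16∠-119.3° A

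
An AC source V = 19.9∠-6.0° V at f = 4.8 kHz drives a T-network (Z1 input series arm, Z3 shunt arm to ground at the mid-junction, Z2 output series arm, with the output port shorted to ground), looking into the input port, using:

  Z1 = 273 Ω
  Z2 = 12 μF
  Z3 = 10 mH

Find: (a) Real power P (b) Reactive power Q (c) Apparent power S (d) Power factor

Step 1 — Angular frequency: ω = 2π·f = 2π·4800 = 3.016e+04 rad/s.
Step 2 — Component impedances:
  Z1: Z = R = 273 Ω
  Z2: Z = 1/(jωC) = -j/(ω·C) = 0 - j2.763 Ω
  Z3: Z = jωL = j·3.016e+04·0.01 = 0 + j301.6 Ω
Step 3 — With the output port shorted to ground, the output series arm Z2 runs from the junction to ground; the shunt arm Z3 also runs from the junction to ground. They appear in parallel: Z3 || Z2 = 0 - j2.789 Ω.
Step 4 — Series with input arm Z1: Z_in = Z1 + (Z3 || Z2) = 273 - j2.789 Ω = 273∠-0.6° Ω.
Step 5 — Source phasor: V = 19.9∠-6.0° V = 19.79 - j2.08 V.
Step 6 — Current: I = V / Z = 0.07256 - j0.006878 A = 0.07289∠-5.4° A.
Step 7 — Complex power: S = V·I* = 1.45 - j0.01482 VA.
Step 8 — Real power: P = Re(S) = 1.45 W.
Step 9 — Reactive power: Q = Im(S) = -0.01482 VAR.
Step 10 — Apparent power: |S| = 1.451 VA.
Step 11 — Power factor: PF = P/|S| = 0.9999 (leading).

(a) P = 1.45 W  (b) Q = -0.01482 VAR  (c) S = 1.451 VA  (d) PF = 0.9999 (leading)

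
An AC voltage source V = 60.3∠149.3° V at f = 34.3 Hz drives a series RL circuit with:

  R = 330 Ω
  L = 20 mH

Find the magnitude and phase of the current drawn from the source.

Step 1 — Angular frequency: ω = 2π·f = 2π·34.3 = 215.5 rad/s.
Step 2 — Component impedances:
  R: Z = R = 330 Ω
  L: Z = jωL = j·215.5·0.02 = 0 + j4.31 Ω
Step 3 — Series combination: Z_total = R + L = 330 + j4.31 Ω = 330∠0.7° Ω.
Step 4 — Source phasor: V = 60.3∠149.3° V = -51.85 + j30.79 V.
Step 5 — Ohm's law: I = V / Z_total = (-51.85 + j30.79) / (330 + j4.31) = -0.1559 + j0.09533 A.
Step 6 — Convert to polar: |I| = 0.1827 A, ∠I = 148.6°.

I = 0.1827∠148.6° A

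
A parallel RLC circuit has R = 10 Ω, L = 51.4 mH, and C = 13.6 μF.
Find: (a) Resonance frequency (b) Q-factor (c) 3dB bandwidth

Step 1 — Resonance: ω₀ = 1/√(LC) = 1/√(0.0514·1.36e-05) = 1196 rad/s.
Step 2 — f₀ = ω₀/(2π) = 190.4 Hz.
Step 3 — Parallel Q: Q = R/(ω₀L) = 10/(1196·0.0514) = 0.1627.
Step 4 — Bandwidth: Δω = ω₀/Q = 7353 rad/s; BW = Δω/(2π) = 1170 Hz.

(a) f₀ = 190.4 Hz  (b) Q = 0.1627  (c) BW = 1170 Hz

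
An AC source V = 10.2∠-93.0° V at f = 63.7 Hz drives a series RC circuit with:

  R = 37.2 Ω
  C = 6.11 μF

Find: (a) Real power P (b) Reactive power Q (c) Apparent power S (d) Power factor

Step 1 — Angular frequency: ω = 2π·f = 2π·63.7 = 400.2 rad/s.
Step 2 — Component impedances:
  R: Z = R = 37.2 Ω
  C: Z = 1/(jωC) = -j/(ω·C) = 0 - j408.9 Ω
Step 3 — Series combination: Z_total = R + C = 37.2 - j408.9 Ω = 410.6∠-84.8° Ω.
Step 4 — Source phasor: V = 10.2∠-93.0° V = -0.5338 - j10.19 V.
Step 5 — Current: I = V / Z = 0.02459 - j0.003542 A = 0.02484∠-8.2° A.
Step 6 — Complex power: S = V·I* = 0.02296 - j0.2523 VA.
Step 7 — Real power: P = Re(S) = 0.02296 W.
Step 8 — Reactive power: Q = Im(S) = -0.2523 VAR.
Step 9 — Apparent power: |S| = 0.2534 VA.
Step 10 — Power factor: PF = P/|S| = 0.0906 (leading).

(a) P = 0.02296 W  (b) Q = -0.2523 VAR  (c) S = 0.2534 VA  (d) PF = 0.0906 (leading)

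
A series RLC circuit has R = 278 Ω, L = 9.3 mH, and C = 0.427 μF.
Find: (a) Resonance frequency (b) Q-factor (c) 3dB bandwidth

Step 1 — Resonance: ω₀ = 1/√(LC) = 1/√(0.0093·4.27e-07) = 1.587e+04 rad/s.
Step 2 — f₀ = ω₀/(2π) = 2526 Hz.
Step 3 — Series Q: Q = ω₀L/R = 1.587e+04·0.0093/278 = 0.5309.
Step 4 — Bandwidth: Δω = ω₀/Q = 2.989e+04 rad/s; BW = Δω/(2π) = 4758 Hz.

(a) f₀ = 2526 Hz  (b) Q = 0.5309  (c) BW = 4758 Hz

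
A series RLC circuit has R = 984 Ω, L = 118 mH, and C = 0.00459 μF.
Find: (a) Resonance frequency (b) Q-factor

Step 1 — Resonance condition Im(Z)=0 gives ω₀ = 1/√(LC).
Step 2 — ω₀ = 1/√(0.118·4.59e-09) = 4.297e+04 rad/s.
Step 3 — f₀ = ω₀/(2π) = 6839 Hz.
Step 4 — Series Q: Q = ω₀L/R = 4.297e+04·0.118/984 = 5.153.

(a) f₀ = 6839 Hz  (b) Q = 5.153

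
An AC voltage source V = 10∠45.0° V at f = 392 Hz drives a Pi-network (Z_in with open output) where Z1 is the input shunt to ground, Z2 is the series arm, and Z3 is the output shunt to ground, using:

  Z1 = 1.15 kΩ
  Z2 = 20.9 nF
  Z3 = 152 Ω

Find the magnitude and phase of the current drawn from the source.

Step 1 — Angular frequency: ω = 2π·f = 2π·392 = 2463 rad/s.
Step 2 — Component impedances:
  Z1: Z = R = 1150 Ω
  Z2: Z = 1/(jωC) = -j/(ω·C) = 0 - j1.943e+04 Ω
  Z3: Z = R = 152 Ω
Step 3 — With open output, the series arm Z2 and the output shunt Z3 appear in series to ground: Z2 + Z3 = 152 - j1.943e+04 Ω.
Step 4 — Parallel with input shunt Z1: Z_in = Z1 || (Z2 + Z3) = 1145 - j67.77 Ω = 1147∠-3.4° Ω.
Step 5 — Source phasor: V = 10∠45.0° V = 7.071 + j7.071 V.
Step 6 — Ohm's law: I = V / Z_total = (7.071 + j7.071) / (1145 - j67.77) = 0.005788 + j0.006516 A.
Step 7 — Convert to polar: |I| = 0.008715 A, ∠I = 48.4°.

I = 0.008715∠48.4° A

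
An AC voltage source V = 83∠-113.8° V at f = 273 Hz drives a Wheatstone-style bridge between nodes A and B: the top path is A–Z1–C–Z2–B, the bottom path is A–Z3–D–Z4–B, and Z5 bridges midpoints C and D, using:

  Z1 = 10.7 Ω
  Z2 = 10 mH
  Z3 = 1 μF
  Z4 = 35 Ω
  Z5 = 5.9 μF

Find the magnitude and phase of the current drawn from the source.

Step 1 — Angular frequency: ω = 2π·f = 2π·273 = 1715 rad/s.
Step 2 — Component impedances:
  Z1: Z = R = 10.7 Ω
  Z2: Z = jωL = j·1715·0.01 = 0 + j17.15 Ω
  Z3: Z = 1/(jωC) = -j/(ω·C) = 0 - j583 Ω
  Z4: Z = R = 35 Ω
  Z5: Z = 1/(jωC) = -j/(ω·C) = 0 - j98.81 Ω
Step 3 — Bridge requires nodal analysis (the Z5 bridge couples midpoints C and D, so the two paths cannot be reduced to a simple series/parallel combination). Setting node B to ground and injecting 1 A at node A, the 3-node admittance system at A, C, D solves to V_A = Z_AB = 13.09 + j20.05 Ω = 23.95∠56.9° Ω.
Step 4 — Source phasor: V = 83∠-113.8° V = -33.49 - j75.94 V.
Step 5 — Ohm's law: I = V / Z_total = (-33.49 - j75.94) / (13.09 + j20.05) = -3.42 - j0.5623 A.
Step 6 — Convert to polar: |I| = 3.466 A, ∠I = -170.7°.

I = 3.466∠-170.7° A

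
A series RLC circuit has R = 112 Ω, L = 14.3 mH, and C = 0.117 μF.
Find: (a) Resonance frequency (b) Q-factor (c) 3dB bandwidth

Step 1 — Resonance: ω₀ = 1/√(LC) = 1/√(0.0143·1.17e-07) = 2.445e+04 rad/s.
Step 2 — f₀ = ω₀/(2π) = 3891 Hz.
Step 3 — Series Q: Q = ω₀L/R = 2.445e+04·0.0143/112 = 3.121.
Step 4 — Bandwidth: Δω = ω₀/Q = 7832 rad/s; BW = Δω/(2π) = 1247 Hz.

(a) f₀ = 3891 Hz  (b) Q = 3.121  (c) BW = 1247 Hz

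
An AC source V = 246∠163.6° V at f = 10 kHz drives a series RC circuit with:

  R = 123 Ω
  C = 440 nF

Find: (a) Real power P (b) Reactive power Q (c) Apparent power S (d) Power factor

Step 1 — Angular frequency: ω = 2π·f = 2π·1e+04 = 6.283e+04 rad/s.
Step 2 — Component impedances:
  R: Z = R = 123 Ω
  C: Z = 1/(jωC) = -j/(ω·C) = 0 - j36.17 Ω
Step 3 — Series combination: Z_total = R + C = 123 - j36.17 Ω = 128.2∠-16.4° Ω.
Step 4 — Source phasor: V = 246∠163.6° V = -236 + j69.46 V.
Step 5 — Current: I = V / Z = -1.919 + j0.0004205 A = 1.919∠180.0° A.
Step 6 — Complex power: S = V·I* = 452.8 - j133.2 VA.
Step 7 — Real power: P = Re(S) = 452.8 W.
Step 8 — Reactive power: Q = Im(S) = -133.2 VAR.
Step 9 — Apparent power: |S| = 472 VA.
Step 10 — Power factor: PF = P/|S| = 0.9594 (leading).

(a) P = 452.8 W  (b) Q = -133.2 VAR  (c) S = 472 VA  (d) PF = 0.9594 (leading)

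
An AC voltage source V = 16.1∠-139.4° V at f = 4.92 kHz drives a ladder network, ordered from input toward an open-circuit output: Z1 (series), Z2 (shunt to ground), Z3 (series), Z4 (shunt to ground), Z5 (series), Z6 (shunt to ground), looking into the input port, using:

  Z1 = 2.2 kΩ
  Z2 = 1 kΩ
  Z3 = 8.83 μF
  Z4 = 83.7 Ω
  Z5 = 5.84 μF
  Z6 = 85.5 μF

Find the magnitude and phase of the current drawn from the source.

Step 1 — Angular frequency: ω = 2π·f = 2π·4920 = 3.091e+04 rad/s.
Step 2 — Component impedances:
  Z1: Z = R = 2200 Ω
  Z2: Z = R = 1000 Ω
  Z3: Z = 1/(jωC) = -j/(ω·C) = 0 - j3.663 Ω
  Z4: Z = R = 83.7 Ω
  Z5: Z = 1/(jωC) = -j/(ω·C) = 0 - j5.539 Ω
  Z6: Z = 1/(jωC) = -j/(ω·C) = 0 - j0.3783 Ω
Step 3 — Ladder network (open output): work backward from the far end, alternating series and parallel combinations. Z_in = 2201 - j9.543 Ω = 2201∠-0.2° Ω.
Step 4 — Source phasor: V = 16.1∠-139.4° V = -12.22 - j10.48 V.
Step 5 — Ohm's law: I = V / Z_total = (-12.22 - j10.48) / (2201 - j9.543) = -0.005534 - j0.004785 A.
Step 6 — Convert to polar: |I| = 0.007316 A, ∠I = -139.2°.

I = 0.007316∠-139.2° A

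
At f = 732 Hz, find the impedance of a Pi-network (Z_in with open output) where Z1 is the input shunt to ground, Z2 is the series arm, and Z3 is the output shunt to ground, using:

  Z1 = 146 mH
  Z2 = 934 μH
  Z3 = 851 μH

Step 1 — Angular frequency: ω = 2π·f = 2π·732 = 4599 rad/s.
Step 2 — Component impedances:
  Z1: Z = jωL = j·4599·0.146 = 0 + j671.5 Ω
  Z2: Z = jωL = j·4599·0.000934 = 0 + j4.296 Ω
  Z3: Z = jωL = j·4599·0.000851 = 0 + j3.914 Ω
Step 3 — With open output, the series arm Z2 and the output shunt Z3 appear in series to ground: Z2 + Z3 = 0 + j8.21 Ω.
Step 4 — Parallel with input shunt Z1: Z_in = Z1 || (Z2 + Z3) = 0 + j8.111 Ω = 8.111∠90.0° Ω.

Z = 0 + j8.111 Ω = 8.111∠90.0° Ω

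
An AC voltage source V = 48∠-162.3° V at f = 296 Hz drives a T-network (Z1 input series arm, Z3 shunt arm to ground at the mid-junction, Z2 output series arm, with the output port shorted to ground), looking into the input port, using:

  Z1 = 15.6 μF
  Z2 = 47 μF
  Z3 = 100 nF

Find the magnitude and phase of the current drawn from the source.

Step 1 — Angular frequency: ω = 2π·f = 2π·296 = 1860 rad/s.
Step 2 — Component impedances:
  Z1: Z = 1/(jωC) = -j/(ω·C) = 0 - j34.47 Ω
  Z2: Z = 1/(jωC) = -j/(ω·C) = 0 - j11.44 Ω
  Z3: Z = 1/(jωC) = -j/(ω·C) = 0 - j5377 Ω
Step 3 — With the output port shorted to ground, the output series arm Z2 runs from the junction to ground; the shunt arm Z3 also runs from the junction to ground. They appear in parallel: Z3 || Z2 = 0 - j11.42 Ω.
Step 4 — Series with input arm Z1: Z_in = Z1 + (Z3 || Z2) = 0 - j45.88 Ω = 45.88∠-90.0° Ω.
Step 5 — Source phasor: V = 48∠-162.3° V = -45.73 - j14.59 V.
Step 6 — Ohm's law: I = V / Z_total = (-45.73 - j14.59) / (0 - j45.88) = 0.3181 - j0.9966 A.
Step 7 — Convert to polar: |I| = 1.046 A, ∠I = -72.3°.

I = 1.046∠-72.3° A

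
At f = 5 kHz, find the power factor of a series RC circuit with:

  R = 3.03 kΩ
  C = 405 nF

Step 1 — Angular frequency: ω = 2π·f = 2π·5000 = 3.142e+04 rad/s.
Step 2 — Component impedances:
  R: Z = R = 3030 Ω
  C: Z = 1/(jωC) = -j/(ω·C) = 0 - j78.6 Ω
Step 3 — Series combination: Z_total = R + C = 3030 - j78.6 Ω = 3031∠-1.5° Ω.
Step 4 — Power factor: PF = cos(φ) = Re(Z)/|Z| = 3030/3031 = 0.9997.
Step 5 — Type: Im(Z) = -78.6 ⇒ leading (phase φ = -1.5°).

PF = 0.9997 (leading, φ = -1.5°)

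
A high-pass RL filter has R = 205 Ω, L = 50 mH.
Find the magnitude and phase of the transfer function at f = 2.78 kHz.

Step 1 — Angular frequency: ω = 2π·2780 = 1.747e+04 rad/s.
Step 2 — Transfer function: H(jω) = jωL/(R + jωL).
Step 3 — Numerator jωL = j·873.4; denominator R + jωL = 205 + j873.4.
Step 4 — H = 0.9478 + j0.2225.
Step 5 — Magnitude: |H| = 0.9735 (-0.2 dB); phase: φ = 13.2°.

|H| = 0.9735 (-0.2 dB), φ = 13.2°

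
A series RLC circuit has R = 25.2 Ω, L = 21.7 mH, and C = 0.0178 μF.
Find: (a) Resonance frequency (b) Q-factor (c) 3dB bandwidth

Step 1 — Resonance condition Im(Z)=0 gives ω₀ = 1/√(LC).
Step 2 — ω₀ = 1/√(0.0217·1.78e-08) = 5.088e+04 rad/s.
Step 3 — f₀ = ω₀/(2π) = 8098 Hz.
Step 4 — Series Q: Q = ω₀L/R = 5.088e+04·0.0217/25.2 = 43.81.
Step 5 — 3dB bandwidth: Δω = ω₀/Q = 1161 rad/s; BW = Δω/(2π) = 184.8 Hz.

(a) f₀ = 8098 Hz  (b) Q = 43.81  (c) BW = 184.8 Hz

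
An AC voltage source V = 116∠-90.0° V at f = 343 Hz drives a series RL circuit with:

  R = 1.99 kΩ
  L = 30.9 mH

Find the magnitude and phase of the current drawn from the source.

Step 1 — Angular frequency: ω = 2π·f = 2π·343 = 2155 rad/s.
Step 2 — Component impedances:
  R: Z = R = 1990 Ω
  L: Z = jωL = j·2155·0.0309 = 0 + j66.59 Ω
Step 3 — Series combination: Z_total = R + L = 1990 + j66.59 Ω = 1991∠1.9° Ω.
Step 4 — Source phasor: V = 116∠-90.0° V = 0 - j116 V.
Step 5 — Ohm's law: I = V / Z_total = (0 - j116) / (1990 + j66.59) = -0.001948 - j0.05823 A.
Step 6 — Convert to polar: |I| = 0.05826 A, ∠I = -91.9°.

I = 0.05826∠-91.9° A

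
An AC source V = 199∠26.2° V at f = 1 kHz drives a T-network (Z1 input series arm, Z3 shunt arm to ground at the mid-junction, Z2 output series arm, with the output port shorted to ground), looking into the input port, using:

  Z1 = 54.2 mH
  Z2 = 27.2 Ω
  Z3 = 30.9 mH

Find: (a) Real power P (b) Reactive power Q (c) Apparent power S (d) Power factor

Step 1 — Angular frequency: ω = 2π·f = 2π·1000 = 6283 rad/s.
Step 2 — Component impedances:
  Z1: Z = jωL = j·6283·0.0542 = 0 + j340.5 Ω
  Z2: Z = R = 27.2 Ω
  Z3: Z = jωL = j·6283·0.0309 = 0 + j194.2 Ω
Step 3 — With the output port shorted to ground, the output series arm Z2 runs from the junction to ground; the shunt arm Z3 also runs from the junction to ground. They appear in parallel: Z3 || Z2 = 26.68 + j3.737 Ω.
Step 4 — Series with input arm Z1: Z_in = Z1 + (Z3 || Z2) = 26.68 + j344.3 Ω = 345.3∠85.6° Ω.
Step 5 — Source phasor: V = 199∠26.2° V = 178.6 + j87.86 V.
Step 6 — Current: I = V / Z = 0.2936 - j0.4959 A = 0.5763∠-59.4° A.
Step 7 — Complex power: S = V·I* = 8.859 + j114.3 VA.
Step 8 — Real power: P = Re(S) = 8.859 W.
Step 9 — Reactive power: Q = Im(S) = 114.3 VAR.
Step 10 — Apparent power: |S| = 114.7 VA.
Step 11 — Power factor: PF = P/|S| = 0.07725 (lagging).

(a) P = 8.859 W  (b) Q = 114.3 VAR  (c) S = 114.7 VA  (d) PF = 0.07725 (lagging)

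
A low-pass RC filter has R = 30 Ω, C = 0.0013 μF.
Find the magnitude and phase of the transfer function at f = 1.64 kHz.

Step 1 — Angular frequency: ω = 2π·1640 = 1.03e+04 rad/s.
Step 2 — Transfer function: H(jω) = 1/(1 + jωRC).
Step 3 — Denominator: 1 + jωRC = 1 + j·1.03e+04·30·1.3e-09 = 1 + j0.0004019.
Step 4 — H = 1 - j0.0004019.
Step 5 — Magnitude: |H| = 1 (-0.0 dB); phase: φ = -0.0°.

|H| = 1 (-0.0 dB), φ = -0.0°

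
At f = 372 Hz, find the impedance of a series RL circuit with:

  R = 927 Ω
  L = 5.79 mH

Step 1 — Angular frequency: ω = 2π·f = 2π·372 = 2337 rad/s.
Step 2 — Component impedances:
  R: Z = R = 927 Ω
  L: Z = jωL = j·2337·0.00579 = 0 + j13.53 Ω
Step 3 — Series combination: Z_total = R + L = 927 + j13.53 Ω = 927.1∠0.8° Ω.

Z = 927 + j13.53 Ω = 927.1∠0.8° Ω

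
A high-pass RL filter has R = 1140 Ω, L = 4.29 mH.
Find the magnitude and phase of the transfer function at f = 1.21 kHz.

Step 1 — Angular frequency: ω = 2π·1210 = 7603 rad/s.
Step 2 — Transfer function: H(jω) = jωL/(R + jωL).
Step 3 — Numerator jωL = j·32.62; denominator R + jωL = 1140 + j32.62.
Step 4 — H = 0.0008179 + j0.02859.
Step 5 — Magnitude: |H| = 0.0286 (-30.9 dB); phase: φ = 88.4°.

|H| = 0.0286 (-30.9 dB), φ = 88.4°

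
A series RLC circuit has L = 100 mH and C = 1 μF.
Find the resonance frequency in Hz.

Step 1 — Resonance condition Im(Z)=0 gives ω₀ = 1/√(LC).
Step 2 — ω₀ = 1/√(0.1·1e-06) = 3162 rad/s.
Step 3 — f₀ = ω₀/(2π) = 503.3 Hz.

f₀ = 503.3 Hz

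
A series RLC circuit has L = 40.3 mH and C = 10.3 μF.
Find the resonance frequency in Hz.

Step 1 — Resonance condition Im(Z)=0 gives ω₀ = 1/√(LC).
Step 2 — ω₀ = 1/√(0.0403·1.03e-05) = 1552 rad/s.
Step 3 — f₀ = ω₀/(2π) = 247 Hz.

f₀ = 247 Hz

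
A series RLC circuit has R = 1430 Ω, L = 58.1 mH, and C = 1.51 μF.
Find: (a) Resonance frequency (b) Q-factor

Step 1 — Resonance condition Im(Z)=0 gives ω₀ = 1/√(LC).
Step 2 — ω₀ = 1/√(0.0581·1.51e-06) = 3376 rad/s.
Step 3 — f₀ = ω₀/(2π) = 537.3 Hz.
Step 4 — Series Q: Q = ω₀L/R = 3376·0.0581/1430 = 0.1372.

(a) f₀ = 537.3 Hz  (b) Q = 0.1372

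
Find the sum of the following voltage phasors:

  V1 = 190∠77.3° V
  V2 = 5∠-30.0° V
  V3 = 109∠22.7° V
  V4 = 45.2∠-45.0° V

Step 1 — Convert each phasor to rectangular form:
  V1 = 190·(cos(77.3°) + j·sin(77.3°)) = 41.77 + j185.4 V
  V2 = 5·(cos(-30.0°) + j·sin(-30.0°)) = 4.33 - j2.5 V
  V3 = 109·(cos(22.7°) + j·sin(22.7°)) = 100.6 + j42.06 V
  V4 = 45.2·(cos(-45.0°) + j·sin(-45.0°)) = 31.96 - j31.96 V
Step 2 — Sum components: V_total = 178.6 + j193 V.
Step 3 — Convert to polar: |V_total| = 262.9 V, ∠V_total = 47.2°.

V_total = 262.9∠47.2° V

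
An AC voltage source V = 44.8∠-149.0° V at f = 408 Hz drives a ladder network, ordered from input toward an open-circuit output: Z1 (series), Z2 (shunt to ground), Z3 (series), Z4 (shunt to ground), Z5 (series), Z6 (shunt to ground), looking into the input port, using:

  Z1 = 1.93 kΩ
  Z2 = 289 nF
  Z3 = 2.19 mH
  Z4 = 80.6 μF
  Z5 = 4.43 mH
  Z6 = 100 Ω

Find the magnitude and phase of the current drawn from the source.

Step 1 — Angular frequency: ω = 2π·f = 2π·408 = 2564 rad/s.
Step 2 — Component impedances:
  Z1: Z = R = 1930 Ω
  Z2: Z = 1/(jωC) = -j/(ω·C) = 0 - j1350 Ω
  Z3: Z = jωL = j·2564·0.00219 = 0 + j5.614 Ω
  Z4: Z = 1/(jωC) = -j/(ω·C) = 0 - j4.84 Ω
  Z5: Z = jωL = j·2564·0.00443 = 0 + j11.36 Ω
  Z6: Z = R = 100 Ω
Step 3 — Ladder network (open output): work backward from the far end, alternating series and parallel combinations. Z_in = 1930 + j0.7596 Ω = 1930∠0.0° Ω.
Step 4 — Source phasor: V = 44.8∠-149.0° V = -38.4 - j23.07 V.
Step 5 — Ohm's law: I = V / Z_total = (-38.4 - j23.07) / (1930 + j0.7596) = -0.0199 - j0.01195 A.
Step 6 — Convert to polar: |I| = 0.02321 A, ∠I = -149.0°.

I = 0.02321∠-149.0° A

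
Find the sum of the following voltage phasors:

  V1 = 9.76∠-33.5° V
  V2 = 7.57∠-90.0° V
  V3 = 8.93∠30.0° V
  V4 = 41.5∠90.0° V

Step 1 — Convert each phasor to rectangular form:
  V1 = 9.76·(cos(-33.5°) + j·sin(-33.5°)) = 8.139 - j5.387 V
  V2 = 7.57·(cos(-90.0°) + j·sin(-90.0°)) = 0 - j7.57 V
  V3 = 8.93·(cos(30.0°) + j·sin(30.0°)) = 7.734 + j4.465 V
  V4 = 41.5·(cos(90.0°) + j·sin(90.0°)) = 0 + j41.5 V
Step 2 — Sum components: V_total = 15.87 + j33.01 V.
Step 3 — Convert to polar: |V_total| = 36.63 V, ∠V_total = 64.3°.

V_total = 36.63∠64.3° V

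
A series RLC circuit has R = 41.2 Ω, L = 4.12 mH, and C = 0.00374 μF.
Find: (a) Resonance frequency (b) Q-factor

Step 1 — Resonance condition Im(Z)=0 gives ω₀ = 1/√(LC).
Step 2 — ω₀ = 1/√(0.00412·3.74e-09) = 2.548e+05 rad/s.
Step 3 — f₀ = ω₀/(2π) = 4.054e+04 Hz.
Step 4 — Series Q: Q = ω₀L/R = 2.548e+05·0.00412/41.2 = 25.48.

(a) f₀ = 4.054e+04 Hz  (b) Q = 25.48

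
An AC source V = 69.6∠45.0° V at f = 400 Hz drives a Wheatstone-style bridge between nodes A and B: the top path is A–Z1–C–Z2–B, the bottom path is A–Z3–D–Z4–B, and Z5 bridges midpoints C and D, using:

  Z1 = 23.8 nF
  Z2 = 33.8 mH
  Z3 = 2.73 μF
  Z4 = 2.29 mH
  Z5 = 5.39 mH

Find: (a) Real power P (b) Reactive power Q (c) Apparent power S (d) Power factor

Step 1 — Angular frequency: ω = 2π·f = 2π·400 = 2513 rad/s.
Step 2 — Component impedances:
  Z1: Z = 1/(jωC) = -j/(ω·C) = 0 - j1.672e+04 Ω
  Z2: Z = jωL = j·2513·0.0338 = 0 + j84.95 Ω
  Z3: Z = 1/(jωC) = -j/(ω·C) = 0 - j145.7 Ω
  Z4: Z = jωL = j·2513·0.00229 = 0 + j5.755 Ω
  Z5: Z = jωL = j·2513·0.00539 = 0 + j13.55 Ω
Step 3 — Bridge requires nodal analysis (the Z5 bridge couples midpoints C and D, so the two paths cannot be reduced to a simple series/parallel combination). Setting node B to ground and injecting 1 A at node A, the 3-node admittance system at A, C, D solves to V_A = Z_AB = 0 - j139.1 Ω = 139.1∠-90.0° Ω.
Step 4 — Source phasor: V = 69.6∠45.0° V = 49.21 + j49.21 V.
Step 5 — Current: I = V / Z = -0.3539 + j0.3539 A = 0.5005∠135.0° A.
Step 6 — Complex power: S = V·I* = 0 - j34.83 VA.
Step 7 — Real power: P = Re(S) = 0 W.
Step 8 — Reactive power: Q = Im(S) = -34.83 VAR.
Step 9 — Apparent power: |S| = 34.83 VA.
Step 10 — Power factor: PF = P/|S| = 0 (leading).

(a) P = 0 W  (b) Q = -34.83 VAR  (c) S = 34.83 VA  (d) PF = 0 (leading)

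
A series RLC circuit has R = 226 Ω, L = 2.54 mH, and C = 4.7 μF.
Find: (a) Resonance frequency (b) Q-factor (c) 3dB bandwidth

Step 1 — Resonance condition Im(Z)=0 gives ω₀ = 1/√(LC).
Step 2 — ω₀ = 1/√(0.00254·4.7e-06) = 9152 rad/s.
Step 3 — f₀ = ω₀/(2π) = 1457 Hz.
Step 4 — Series Q: Q = ω₀L/R = 9152·0.00254/226 = 0.1029.
Step 5 — 3dB bandwidth: Δω = ω₀/Q = 8.898e+04 rad/s; BW = Δω/(2π) = 1.416e+04 Hz.

(a) f₀ = 1457 Hz  (b) Q = 0.1029  (c) BW = 1.416e+04 Hz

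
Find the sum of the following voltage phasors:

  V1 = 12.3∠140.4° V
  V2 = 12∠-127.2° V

Step 1 — Convert each phasor to rectangular form:
  V1 = 12.3·(cos(140.4°) + j·sin(140.4°)) = -9.477 + j7.84 V
  V2 = 12·(cos(-127.2°) + j·sin(-127.2°)) = -7.255 - j9.558 V
Step 2 — Sum components: V_total = -16.73 - j1.718 V.
Step 3 — Convert to polar: |V_total| = 16.82 V, ∠V_total = -174.1°.

V_total = 16.82∠-174.1° V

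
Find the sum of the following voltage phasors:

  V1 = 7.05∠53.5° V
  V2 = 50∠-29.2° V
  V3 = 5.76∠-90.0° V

Step 1 — Convert each phasor to rectangular form:
  V1 = 7.05·(cos(53.5°) + j·sin(53.5°)) = 4.194 + j5.667 V
  V2 = 50·(cos(-29.2°) + j·sin(-29.2°)) = 43.65 - j24.39 V
  V3 = 5.76·(cos(-90.0°) + j·sin(-90.0°)) = 0 - j5.76 V
Step 2 — Sum components: V_total = 47.84 - j24.49 V.
Step 3 — Convert to polar: |V_total| = 53.74 V, ∠V_total = -27.1°.

V_total = 53.74∠-27.1° V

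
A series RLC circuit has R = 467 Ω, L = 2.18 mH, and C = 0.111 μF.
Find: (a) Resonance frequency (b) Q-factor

Step 1 — Resonance condition Im(Z)=0 gives ω₀ = 1/√(LC).
Step 2 — ω₀ = 1/√(0.00218·1.11e-07) = 6.429e+04 rad/s.
Step 3 — f₀ = ω₀/(2π) = 1.023e+04 Hz.
Step 4 — Series Q: Q = ω₀L/R = 6.429e+04·0.00218/467 = 0.3001.

(a) f₀ = 1.023e+04 Hz  (b) Q = 0.3001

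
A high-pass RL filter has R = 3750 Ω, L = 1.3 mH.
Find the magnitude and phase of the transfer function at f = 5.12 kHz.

Step 1 — Angular frequency: ω = 2π·5120 = 3.217e+04 rad/s.
Step 2 — Transfer function: H(jω) = jωL/(R + jωL).
Step 3 — Numerator jωL = j·41.82; denominator R + jωL = 3750 + j41.82.
Step 4 — H = 0.0001244 + j0.01115.
Step 5 — Magnitude: |H| = 0.01115 (-39.1 dB); phase: φ = 89.4°.

|H| = 0.01115 (-39.1 dB), φ = 89.4°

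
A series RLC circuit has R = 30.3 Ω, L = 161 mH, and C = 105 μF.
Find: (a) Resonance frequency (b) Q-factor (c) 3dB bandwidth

Step 1 — Resonance: ω₀ = 1/√(LC) = 1/√(0.161·0.000105) = 243.2 rad/s.
Step 2 — f₀ = ω₀/(2π) = 38.71 Hz.
Step 3 — Series Q: Q = ω₀L/R = 243.2·0.161/30.3 = 1.292.
Step 4 — Bandwidth: Δω = ω₀/Q = 188.2 rad/s; BW = Δω/(2π) = 29.95 Hz.

(a) f₀ = 38.71 Hz  (b) Q = 1.292  (c) BW = 29.95 Hz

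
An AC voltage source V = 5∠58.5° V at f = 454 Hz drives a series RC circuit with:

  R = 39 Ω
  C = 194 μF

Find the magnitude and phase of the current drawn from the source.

Step 1 — Angular frequency: ω = 2π·f = 2π·454 = 2853 rad/s.
Step 2 — Component impedances:
  R: Z = R = 39 Ω
  C: Z = 1/(jωC) = -j/(ω·C) = 0 - j1.807 Ω
Step 3 — Series combination: Z_total = R + C = 39 - j1.807 Ω = 39.04∠-2.7° Ω.
Step 4 — Source phasor: V = 5∠58.5° V = 2.612 + j4.263 V.
Step 5 — Ohm's law: I = V / Z_total = (2.612 + j4.263) / (39 - j1.807) = 0.06179 + j0.1122 A.
Step 6 — Convert to polar: |I| = 0.1281 A, ∠I = 61.2°.

I = 0.1281∠61.2° A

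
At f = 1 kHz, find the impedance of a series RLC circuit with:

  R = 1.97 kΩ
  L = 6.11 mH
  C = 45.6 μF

Step 1 — Angular frequency: ω = 2π·f = 2π·1000 = 6283 rad/s.
Step 2 — Component impedances:
  R: Z = R = 1970 Ω
  L: Z = jωL = j·6283·0.00611 = 0 + j38.39 Ω
  C: Z = 1/(jωC) = -j/(ω·C) = 0 - j3.49 Ω
Step 3 — Series combination: Z_total = R + L + C = 1970 + j34.9 Ω = 1970∠1.0° Ω.

Z = 1970 + j34.9 Ω = 1970∠1.0° Ω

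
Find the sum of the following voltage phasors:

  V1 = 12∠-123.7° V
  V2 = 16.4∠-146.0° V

Step 1 — Convert each phasor to rectangular form:
  V1 = 12·(cos(-123.7°) + j·sin(-123.7°)) = -6.658 - j9.983 V
  V2 = 16.4·(cos(-146.0°) + j·sin(-146.0°)) = -13.6 - j9.171 V
Step 2 — Sum components: V_total = -20.25 - j19.15 V.
Step 3 — Convert to polar: |V_total| = 27.88 V, ∠V_total = -136.6°.

V_total = 27.88∠-136.6° V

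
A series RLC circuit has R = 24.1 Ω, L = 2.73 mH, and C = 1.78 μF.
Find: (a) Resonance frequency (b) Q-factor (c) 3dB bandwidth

Step 1 — Resonance: ω₀ = 1/√(LC) = 1/√(0.00273·1.78e-06) = 1.435e+04 rad/s.
Step 2 — f₀ = ω₀/(2π) = 2283 Hz.
Step 3 — Series Q: Q = ω₀L/R = 1.435e+04·0.00273/24.1 = 1.625.
Step 4 — Bandwidth: Δω = ω₀/Q = 8828 rad/s; BW = Δω/(2π) = 1405 Hz.

(a) f₀ = 2283 Hz  (b) Q = 1.625  (c) BW = 1405 Hz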